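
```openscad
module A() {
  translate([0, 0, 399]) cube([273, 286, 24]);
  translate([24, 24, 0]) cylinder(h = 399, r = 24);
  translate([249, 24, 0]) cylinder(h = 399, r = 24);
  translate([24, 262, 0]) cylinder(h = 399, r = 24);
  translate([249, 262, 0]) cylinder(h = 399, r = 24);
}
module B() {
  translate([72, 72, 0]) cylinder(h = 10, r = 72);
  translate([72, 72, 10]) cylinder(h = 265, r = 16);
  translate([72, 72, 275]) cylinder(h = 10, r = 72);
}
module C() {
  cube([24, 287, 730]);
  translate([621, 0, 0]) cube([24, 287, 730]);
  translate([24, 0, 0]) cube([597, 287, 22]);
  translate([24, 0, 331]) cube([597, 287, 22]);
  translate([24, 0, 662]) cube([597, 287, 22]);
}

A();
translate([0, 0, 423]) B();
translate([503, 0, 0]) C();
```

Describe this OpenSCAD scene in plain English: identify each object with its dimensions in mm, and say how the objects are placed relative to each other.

A is a four-legged stool. The seat is a 273×286×24 mm slab whose top surface is at z = 423 mm; four round legs, each 48 mm in diameter, run from the floor (z = 0) to the underside of the seat, each leg's axis is inset half a diameter from the nearest pair of seat edges (so the leg's bounding box is flush with the corner).

B is a spool: two coaxial disc flanges of radius 72 mm and thickness 10 mm, joined by a core cylinder of radius 16 mm and height 265 mm. The lower flange rests on z = 0 and the three cylinders share a vertical axis.

C is a bookshelf 645 mm wide overall, 287 mm deep and 730 mm tall. The two sides are 24 mm thick vertical panels. 3 horizontal shelves of 22 mm thickness span between the inner faces of the sides; the lowest shelf sits on the floor and shelves are stacked with a clear vertical gap of 309 mm between each pair.

The spool is on top of the stool. The bookshelf is on the floor beside the stool on its +x side.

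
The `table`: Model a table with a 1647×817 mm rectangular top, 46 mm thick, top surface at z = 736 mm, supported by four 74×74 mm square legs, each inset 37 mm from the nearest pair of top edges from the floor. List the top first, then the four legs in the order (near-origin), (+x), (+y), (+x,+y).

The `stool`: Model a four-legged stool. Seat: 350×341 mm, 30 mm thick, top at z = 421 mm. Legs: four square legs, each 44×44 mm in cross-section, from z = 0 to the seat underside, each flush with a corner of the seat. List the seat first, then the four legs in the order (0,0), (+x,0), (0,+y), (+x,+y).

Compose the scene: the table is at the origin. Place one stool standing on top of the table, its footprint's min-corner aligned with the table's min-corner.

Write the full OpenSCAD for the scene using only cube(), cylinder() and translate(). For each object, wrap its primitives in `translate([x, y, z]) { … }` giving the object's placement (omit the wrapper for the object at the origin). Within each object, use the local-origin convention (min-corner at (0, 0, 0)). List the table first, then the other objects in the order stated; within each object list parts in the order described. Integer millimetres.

translate([0, 0, 690]) cube([1647, 817, 46]);
translate([37, 37, 0]) cube([74, 74, 690]);
translate([1536, 37, 0]) cube([74, 74, 690]);
translate([37, 706, 0]) cube([74, 74, 690]);
translate([1536, 706, 0]) cube([74, 74, 690]);
translate([0, 0, 736]) {
  translate([0, 0, 391]) cube([350, 341, 30]);
  cube([44, 44, 391]);
  translate([306, 0, 0]) cube([44, 44, 391]);
  translate([0, 297, 0]) cube([44, 44, 391]);
  translate([306, 297, 0]) cube([44, 44, 391]);
}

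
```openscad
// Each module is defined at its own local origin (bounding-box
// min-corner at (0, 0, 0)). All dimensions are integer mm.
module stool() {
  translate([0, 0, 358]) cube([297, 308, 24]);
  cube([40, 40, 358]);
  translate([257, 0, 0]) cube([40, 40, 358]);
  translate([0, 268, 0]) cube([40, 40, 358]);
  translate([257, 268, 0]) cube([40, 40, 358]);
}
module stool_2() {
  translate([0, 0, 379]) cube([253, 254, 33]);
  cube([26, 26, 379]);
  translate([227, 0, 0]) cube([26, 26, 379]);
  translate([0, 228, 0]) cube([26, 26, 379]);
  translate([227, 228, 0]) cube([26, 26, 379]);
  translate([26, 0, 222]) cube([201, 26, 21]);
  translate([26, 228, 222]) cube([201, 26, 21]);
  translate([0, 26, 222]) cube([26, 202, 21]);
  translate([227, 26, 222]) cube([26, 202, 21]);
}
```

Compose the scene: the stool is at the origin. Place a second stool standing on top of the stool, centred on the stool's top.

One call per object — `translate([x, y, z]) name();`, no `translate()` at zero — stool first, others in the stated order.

stool();
translate([22, 27, 382]) stool_2();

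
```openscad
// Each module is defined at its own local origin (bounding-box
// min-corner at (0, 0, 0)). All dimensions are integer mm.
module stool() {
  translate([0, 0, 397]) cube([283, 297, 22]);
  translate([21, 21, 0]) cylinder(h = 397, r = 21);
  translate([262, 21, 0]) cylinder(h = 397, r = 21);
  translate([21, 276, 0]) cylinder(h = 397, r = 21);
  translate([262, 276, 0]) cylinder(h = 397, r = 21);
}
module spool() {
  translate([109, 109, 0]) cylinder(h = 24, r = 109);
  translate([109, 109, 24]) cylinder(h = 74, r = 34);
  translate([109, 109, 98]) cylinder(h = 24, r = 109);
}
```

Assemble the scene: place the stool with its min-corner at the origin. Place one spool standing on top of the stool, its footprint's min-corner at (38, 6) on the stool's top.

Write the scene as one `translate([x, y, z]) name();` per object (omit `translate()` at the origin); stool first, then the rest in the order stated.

stool();
translate([38, 6, 419]) spool();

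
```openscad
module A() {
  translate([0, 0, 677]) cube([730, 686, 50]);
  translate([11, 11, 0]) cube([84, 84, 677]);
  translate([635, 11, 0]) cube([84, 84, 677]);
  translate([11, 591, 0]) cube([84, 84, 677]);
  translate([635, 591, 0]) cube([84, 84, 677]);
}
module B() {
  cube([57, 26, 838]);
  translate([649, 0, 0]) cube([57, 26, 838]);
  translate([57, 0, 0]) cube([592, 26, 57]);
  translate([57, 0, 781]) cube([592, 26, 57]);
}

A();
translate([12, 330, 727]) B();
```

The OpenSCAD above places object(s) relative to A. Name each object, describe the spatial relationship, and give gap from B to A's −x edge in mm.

A is a table. B is a picture frame. The picture frame is on top of the table, centred. The gap from the picture frame to the table's −x edge is 12 mm.

The picture frame's min-x is at 12; the table's min-x is 0; gap = 12 mm.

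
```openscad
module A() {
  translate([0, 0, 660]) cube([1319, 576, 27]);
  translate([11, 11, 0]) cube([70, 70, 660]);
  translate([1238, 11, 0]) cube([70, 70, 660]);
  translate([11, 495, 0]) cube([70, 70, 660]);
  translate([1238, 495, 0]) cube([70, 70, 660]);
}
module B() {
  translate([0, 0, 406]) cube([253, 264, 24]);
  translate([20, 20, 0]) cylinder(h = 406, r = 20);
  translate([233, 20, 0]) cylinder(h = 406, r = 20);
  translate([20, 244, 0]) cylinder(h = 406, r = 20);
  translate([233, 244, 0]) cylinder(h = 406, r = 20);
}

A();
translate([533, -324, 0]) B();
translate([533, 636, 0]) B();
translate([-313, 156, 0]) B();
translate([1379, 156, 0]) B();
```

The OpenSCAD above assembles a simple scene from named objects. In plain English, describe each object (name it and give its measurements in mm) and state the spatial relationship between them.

A is a rectangular dining table. The top is 1319×576×27 mm with its upper surface at z = 687 mm. It stands on four 70×70 mm square legs, each inset 11 mm from the nearest pair of top edges, running from the floor to the underside of the top.

B is a four-legged stool. The seat is 253×264 mm, 24 mm thick, top at z = 430 mm. It stands on four round legs, each 40 mm in diameter, from z = 0 to the seat underside, each leg's axis is inset half a diameter from the nearest pair of seat edges (so the leg's bounding box is flush with the corner).

Four stools sit around the table at the −y, +y, −x, +x sides.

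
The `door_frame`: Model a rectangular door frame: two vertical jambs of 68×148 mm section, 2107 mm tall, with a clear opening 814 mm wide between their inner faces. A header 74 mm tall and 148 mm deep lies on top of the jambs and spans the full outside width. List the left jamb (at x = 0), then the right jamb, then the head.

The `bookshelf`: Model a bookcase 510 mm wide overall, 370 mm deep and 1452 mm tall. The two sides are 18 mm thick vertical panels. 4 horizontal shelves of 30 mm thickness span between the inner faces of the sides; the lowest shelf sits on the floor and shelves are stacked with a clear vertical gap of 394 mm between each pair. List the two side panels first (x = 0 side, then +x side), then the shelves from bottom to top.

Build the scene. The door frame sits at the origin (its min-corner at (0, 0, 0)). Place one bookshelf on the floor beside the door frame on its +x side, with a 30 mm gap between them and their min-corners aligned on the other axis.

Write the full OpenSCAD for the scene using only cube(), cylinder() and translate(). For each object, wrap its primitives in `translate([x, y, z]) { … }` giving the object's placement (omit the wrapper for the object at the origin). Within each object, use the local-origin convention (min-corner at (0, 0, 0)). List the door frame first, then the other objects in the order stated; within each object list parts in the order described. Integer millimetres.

cube([68, 148, 2107]);
translate([882, 0, 0]) cube([68, 148, 2107]);
translate([0, 0, 2107]) cube([950, 148, 74]);
translate([980, 0, 0]) {
  cube([18, 370, 1452]);
  translate([492, 0, 0]) cube([18, 370, 1452]);
  translate([18, 0, 0]) cube([474, 370, 30]);
  translate([18, 0, 424]) cube([474, 370, 30]);
  translate([18, 0, 848]) cube([474, 370, 30]);
  translate([18, 0, 1272]) cube([474, 370, 30]);
}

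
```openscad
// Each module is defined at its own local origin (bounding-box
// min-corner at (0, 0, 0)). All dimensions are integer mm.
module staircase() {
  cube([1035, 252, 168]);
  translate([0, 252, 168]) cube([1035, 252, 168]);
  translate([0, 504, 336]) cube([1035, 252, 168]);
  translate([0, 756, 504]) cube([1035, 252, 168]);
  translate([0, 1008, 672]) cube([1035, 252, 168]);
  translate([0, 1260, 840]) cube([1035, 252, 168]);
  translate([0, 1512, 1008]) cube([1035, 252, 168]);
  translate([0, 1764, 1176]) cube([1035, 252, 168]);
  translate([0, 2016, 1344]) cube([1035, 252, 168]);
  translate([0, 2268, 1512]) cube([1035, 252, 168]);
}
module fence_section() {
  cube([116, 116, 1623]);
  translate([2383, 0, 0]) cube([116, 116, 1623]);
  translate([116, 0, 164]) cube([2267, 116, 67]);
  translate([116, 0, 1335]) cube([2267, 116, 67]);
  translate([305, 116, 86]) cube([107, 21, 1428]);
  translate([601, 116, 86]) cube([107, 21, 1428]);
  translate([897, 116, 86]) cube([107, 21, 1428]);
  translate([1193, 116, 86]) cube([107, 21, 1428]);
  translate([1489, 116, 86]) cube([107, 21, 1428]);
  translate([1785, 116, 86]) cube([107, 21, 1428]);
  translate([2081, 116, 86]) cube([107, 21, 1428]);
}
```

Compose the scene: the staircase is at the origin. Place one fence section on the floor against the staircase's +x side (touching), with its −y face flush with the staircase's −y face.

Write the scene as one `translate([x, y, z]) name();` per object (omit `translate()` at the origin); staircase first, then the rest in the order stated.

staircase();
translate([1035, 0, 0]) fence_section();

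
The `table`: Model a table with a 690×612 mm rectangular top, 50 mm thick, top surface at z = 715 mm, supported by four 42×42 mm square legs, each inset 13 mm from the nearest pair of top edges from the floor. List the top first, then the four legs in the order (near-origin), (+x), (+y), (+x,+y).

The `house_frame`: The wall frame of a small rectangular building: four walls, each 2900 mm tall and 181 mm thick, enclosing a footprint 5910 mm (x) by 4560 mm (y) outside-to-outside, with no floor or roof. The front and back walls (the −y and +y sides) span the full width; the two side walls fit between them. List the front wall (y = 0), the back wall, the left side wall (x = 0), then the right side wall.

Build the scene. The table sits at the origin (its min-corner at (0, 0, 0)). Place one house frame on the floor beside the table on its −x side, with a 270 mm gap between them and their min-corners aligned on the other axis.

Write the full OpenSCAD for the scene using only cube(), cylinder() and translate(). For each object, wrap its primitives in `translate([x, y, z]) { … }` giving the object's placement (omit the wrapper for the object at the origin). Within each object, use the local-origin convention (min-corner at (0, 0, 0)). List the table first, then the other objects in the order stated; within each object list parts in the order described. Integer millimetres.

translate([0, 0, 665]) cube([690, 612, 50]);
translate([13, 13, 0]) cube([42, 42, 665]);
translate([635, 13, 0]) cube([42, 42, 665]);
translate([13, 557, 0]) cube([42, 42, 665]);
translate([635, 557, 0]) cube([42, 42, 665]);
translate([-6180, 0, 0]) {
  cube([5910, 181, 2900]);
  translate([0, 4379, 0]) cube([5910, 181, 2900]);
  translate([0, 181, 0]) cube([181, 4198, 2900]);
  translate([5729, 181, 0]) cube([181, 4198, 2900]);
}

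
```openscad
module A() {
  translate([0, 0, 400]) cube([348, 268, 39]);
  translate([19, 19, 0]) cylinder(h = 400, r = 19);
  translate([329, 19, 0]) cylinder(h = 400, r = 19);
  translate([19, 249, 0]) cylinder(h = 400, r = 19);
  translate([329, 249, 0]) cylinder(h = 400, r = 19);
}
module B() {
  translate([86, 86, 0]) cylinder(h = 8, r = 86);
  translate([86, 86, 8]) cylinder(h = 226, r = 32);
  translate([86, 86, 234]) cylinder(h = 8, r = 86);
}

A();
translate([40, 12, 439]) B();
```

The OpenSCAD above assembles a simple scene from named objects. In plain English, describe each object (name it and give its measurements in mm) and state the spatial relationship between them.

A is a four-legged stool. The seat is 348×268 mm, 39 mm thick, top at z = 439 mm. It stands on four round legs, each 38 mm in diameter, from z = 0 to the seat underside, each leg's axis is inset half a diameter from the nearest pair of seat edges (so the leg's bounding box is flush with the corner).

B is a spool: two coaxial disc flanges of radius 86 mm and thickness 8 mm, joined by a core cylinder of radius 32 mm and height 226 mm. The lower flange rests on z = 0 and the three cylinders share a vertical axis.

The spool is on top of the stool.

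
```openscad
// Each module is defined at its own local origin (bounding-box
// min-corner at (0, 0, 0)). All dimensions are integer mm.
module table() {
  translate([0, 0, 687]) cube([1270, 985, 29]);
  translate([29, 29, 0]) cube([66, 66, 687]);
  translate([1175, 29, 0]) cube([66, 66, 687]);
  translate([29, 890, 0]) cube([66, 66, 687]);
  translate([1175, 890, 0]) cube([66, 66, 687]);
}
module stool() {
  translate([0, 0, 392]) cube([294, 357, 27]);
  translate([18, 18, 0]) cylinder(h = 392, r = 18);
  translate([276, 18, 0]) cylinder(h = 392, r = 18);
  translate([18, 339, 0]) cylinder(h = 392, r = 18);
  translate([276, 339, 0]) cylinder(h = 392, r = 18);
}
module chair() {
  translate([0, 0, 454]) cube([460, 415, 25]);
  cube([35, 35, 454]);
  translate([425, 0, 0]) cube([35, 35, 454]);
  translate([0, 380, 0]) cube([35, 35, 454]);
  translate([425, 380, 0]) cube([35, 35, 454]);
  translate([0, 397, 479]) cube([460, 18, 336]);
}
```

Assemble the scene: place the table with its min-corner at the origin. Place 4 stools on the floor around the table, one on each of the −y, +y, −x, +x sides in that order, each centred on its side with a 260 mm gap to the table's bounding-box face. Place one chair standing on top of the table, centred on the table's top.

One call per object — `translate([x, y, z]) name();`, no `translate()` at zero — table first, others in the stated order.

table();
translate([488, -617, 0]) stool();
translate([488, 1245, 0]) stool();
translate([-554, 314, 0]) stool();
translate([1530, 314, 0]) stool();
translate([405, 285, 716]) chair();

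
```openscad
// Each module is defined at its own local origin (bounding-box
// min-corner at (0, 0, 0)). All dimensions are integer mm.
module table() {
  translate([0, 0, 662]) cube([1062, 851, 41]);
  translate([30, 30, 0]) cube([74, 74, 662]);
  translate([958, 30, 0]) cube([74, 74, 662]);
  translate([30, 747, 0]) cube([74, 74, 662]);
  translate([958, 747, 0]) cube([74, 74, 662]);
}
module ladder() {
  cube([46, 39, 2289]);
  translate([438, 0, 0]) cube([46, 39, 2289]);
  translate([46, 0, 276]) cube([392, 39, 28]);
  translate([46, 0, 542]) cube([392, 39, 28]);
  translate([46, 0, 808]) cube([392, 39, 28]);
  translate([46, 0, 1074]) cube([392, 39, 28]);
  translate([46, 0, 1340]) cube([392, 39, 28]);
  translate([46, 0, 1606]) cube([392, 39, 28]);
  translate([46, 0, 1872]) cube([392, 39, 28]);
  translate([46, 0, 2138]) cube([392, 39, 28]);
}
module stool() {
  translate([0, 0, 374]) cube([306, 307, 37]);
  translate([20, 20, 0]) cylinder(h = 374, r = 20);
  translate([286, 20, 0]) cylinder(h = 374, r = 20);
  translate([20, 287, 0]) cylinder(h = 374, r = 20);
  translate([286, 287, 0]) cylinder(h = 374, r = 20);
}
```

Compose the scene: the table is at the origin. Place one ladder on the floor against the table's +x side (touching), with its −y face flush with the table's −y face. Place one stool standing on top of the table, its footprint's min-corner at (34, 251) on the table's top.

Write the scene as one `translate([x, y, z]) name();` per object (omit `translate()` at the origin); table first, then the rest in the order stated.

table();
translate([1062, 0, 0]) ladder();
translate([34, 251, 703]) stool();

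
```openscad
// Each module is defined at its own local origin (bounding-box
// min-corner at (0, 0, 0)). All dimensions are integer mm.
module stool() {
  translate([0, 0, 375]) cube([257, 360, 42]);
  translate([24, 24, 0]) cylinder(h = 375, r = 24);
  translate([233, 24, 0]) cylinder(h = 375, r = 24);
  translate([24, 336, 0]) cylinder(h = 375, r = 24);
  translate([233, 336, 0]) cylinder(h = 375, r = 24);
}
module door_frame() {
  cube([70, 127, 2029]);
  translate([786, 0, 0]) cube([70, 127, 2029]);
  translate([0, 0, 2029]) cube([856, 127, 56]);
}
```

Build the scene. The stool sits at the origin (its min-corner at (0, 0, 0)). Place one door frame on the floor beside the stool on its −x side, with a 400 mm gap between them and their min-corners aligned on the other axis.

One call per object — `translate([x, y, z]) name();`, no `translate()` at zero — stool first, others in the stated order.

stool();
translate([-1256, 0, 0]) door_frame();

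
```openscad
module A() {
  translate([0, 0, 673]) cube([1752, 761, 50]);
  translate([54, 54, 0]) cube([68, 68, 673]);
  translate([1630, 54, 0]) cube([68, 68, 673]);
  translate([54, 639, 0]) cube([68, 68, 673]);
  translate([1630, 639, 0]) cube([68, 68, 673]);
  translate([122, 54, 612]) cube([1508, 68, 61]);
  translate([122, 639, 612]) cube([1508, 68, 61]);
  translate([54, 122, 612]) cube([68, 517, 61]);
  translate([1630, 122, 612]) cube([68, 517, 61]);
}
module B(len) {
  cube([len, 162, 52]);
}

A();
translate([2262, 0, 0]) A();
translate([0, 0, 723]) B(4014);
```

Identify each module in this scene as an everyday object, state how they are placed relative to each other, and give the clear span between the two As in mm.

Second table starts at x = 2262; first ends at x = 1752; clear span = 2262 − 1752 = 510 mm.

A is a table. B is a beam. A beam spans the tops of two tables. The clear span between the two tables is 510 mm.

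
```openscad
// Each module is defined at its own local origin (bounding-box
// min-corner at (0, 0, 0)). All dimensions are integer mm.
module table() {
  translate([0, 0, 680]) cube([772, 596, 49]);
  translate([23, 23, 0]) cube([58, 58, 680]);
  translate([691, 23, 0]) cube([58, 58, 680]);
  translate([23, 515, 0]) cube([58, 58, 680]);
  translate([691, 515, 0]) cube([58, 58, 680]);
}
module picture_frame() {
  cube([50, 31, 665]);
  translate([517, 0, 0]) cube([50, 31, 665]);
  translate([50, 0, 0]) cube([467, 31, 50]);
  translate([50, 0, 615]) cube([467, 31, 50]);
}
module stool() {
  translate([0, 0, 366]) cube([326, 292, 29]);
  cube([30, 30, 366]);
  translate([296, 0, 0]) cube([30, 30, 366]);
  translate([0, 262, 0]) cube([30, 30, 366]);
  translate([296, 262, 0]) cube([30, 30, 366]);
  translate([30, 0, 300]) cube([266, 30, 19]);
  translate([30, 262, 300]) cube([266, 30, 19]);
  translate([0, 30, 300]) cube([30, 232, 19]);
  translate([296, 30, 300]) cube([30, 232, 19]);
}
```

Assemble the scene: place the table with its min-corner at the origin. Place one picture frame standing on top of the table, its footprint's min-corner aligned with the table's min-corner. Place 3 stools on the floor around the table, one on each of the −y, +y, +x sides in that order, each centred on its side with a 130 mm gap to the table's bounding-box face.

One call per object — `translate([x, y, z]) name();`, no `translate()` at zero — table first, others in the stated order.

table();
translate([0, 0, 729]) picture_frame();
translate([223, -422, 0]) stool();
translate([223, 726, 0]) stool();
translate([902, 152, 0]) stool();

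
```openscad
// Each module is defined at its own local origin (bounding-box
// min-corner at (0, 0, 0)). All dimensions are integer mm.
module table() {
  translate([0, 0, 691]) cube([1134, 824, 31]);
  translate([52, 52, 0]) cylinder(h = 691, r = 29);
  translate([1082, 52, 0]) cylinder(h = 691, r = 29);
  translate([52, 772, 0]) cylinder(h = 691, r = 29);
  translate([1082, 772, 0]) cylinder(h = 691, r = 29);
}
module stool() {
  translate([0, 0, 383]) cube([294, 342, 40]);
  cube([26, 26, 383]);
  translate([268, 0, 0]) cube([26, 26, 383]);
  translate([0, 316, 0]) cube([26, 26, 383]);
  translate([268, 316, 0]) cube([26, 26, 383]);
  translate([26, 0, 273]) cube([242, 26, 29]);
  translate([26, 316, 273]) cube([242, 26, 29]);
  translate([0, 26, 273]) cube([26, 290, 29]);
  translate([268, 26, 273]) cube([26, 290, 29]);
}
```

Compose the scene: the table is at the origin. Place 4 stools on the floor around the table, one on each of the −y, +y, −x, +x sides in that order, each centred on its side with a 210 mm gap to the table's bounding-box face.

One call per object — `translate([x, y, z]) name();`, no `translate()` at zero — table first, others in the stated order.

table();
translate([420, -552, 0]) stool();
translate([420, 1034, 0]) stool();
translate([-504, 241, 0]) stool();
translate([1344, 241, 0]) stool();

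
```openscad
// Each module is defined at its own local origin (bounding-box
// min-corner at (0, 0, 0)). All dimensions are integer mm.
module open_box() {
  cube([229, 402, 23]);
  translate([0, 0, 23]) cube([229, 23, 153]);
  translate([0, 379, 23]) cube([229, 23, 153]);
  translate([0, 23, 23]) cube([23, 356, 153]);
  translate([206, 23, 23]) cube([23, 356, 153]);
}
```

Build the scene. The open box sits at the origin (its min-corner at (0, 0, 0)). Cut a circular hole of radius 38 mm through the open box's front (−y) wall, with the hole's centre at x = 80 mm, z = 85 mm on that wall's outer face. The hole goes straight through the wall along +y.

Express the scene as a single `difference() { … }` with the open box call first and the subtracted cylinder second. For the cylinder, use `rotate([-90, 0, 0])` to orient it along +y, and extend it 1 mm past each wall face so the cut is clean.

difference() {
  open_box();
  translate([80, -1, 85]) rotate([-90, 0, 0]) cylinder(h = 25, r = 38);
}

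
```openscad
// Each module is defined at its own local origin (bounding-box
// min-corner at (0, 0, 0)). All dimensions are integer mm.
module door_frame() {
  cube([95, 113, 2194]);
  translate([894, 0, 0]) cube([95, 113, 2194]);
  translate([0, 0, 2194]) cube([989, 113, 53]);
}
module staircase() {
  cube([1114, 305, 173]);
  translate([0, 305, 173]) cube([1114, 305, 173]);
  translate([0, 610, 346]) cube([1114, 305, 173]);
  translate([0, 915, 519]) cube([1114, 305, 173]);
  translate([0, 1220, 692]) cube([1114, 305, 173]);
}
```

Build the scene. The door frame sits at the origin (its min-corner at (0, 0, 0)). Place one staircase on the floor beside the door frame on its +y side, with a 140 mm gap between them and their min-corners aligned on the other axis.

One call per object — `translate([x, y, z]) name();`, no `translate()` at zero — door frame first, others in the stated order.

door_frame();
translate([0, 253, 0]) staircase();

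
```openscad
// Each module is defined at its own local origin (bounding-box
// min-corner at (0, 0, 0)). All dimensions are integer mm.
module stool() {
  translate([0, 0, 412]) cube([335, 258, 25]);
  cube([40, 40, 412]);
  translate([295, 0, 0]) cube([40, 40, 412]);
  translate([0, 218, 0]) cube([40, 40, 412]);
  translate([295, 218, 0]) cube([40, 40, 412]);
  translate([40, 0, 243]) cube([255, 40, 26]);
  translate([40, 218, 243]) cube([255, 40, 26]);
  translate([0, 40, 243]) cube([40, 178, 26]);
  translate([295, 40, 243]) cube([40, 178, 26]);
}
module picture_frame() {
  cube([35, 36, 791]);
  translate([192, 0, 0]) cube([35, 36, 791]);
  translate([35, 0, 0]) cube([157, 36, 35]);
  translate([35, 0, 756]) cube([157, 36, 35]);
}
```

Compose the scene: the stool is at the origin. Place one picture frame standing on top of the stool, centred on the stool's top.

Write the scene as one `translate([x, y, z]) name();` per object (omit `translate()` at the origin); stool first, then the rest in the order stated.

stool();
translate([54, 111, 437]) picture_frame();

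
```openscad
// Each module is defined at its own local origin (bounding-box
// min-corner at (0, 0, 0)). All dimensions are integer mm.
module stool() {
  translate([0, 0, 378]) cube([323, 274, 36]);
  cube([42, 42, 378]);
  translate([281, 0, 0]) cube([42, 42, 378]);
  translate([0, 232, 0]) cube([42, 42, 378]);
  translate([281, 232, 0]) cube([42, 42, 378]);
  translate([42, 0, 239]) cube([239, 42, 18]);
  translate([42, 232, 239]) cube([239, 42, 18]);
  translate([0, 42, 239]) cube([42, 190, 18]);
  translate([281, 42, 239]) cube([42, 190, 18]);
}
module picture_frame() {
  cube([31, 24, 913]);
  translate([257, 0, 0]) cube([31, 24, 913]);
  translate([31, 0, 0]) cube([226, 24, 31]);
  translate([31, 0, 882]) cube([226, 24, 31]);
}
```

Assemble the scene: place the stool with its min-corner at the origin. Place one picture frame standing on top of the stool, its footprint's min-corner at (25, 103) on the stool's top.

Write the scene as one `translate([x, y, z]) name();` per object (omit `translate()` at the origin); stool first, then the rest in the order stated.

stool();
translate([25, 103, 414]) picture_frame();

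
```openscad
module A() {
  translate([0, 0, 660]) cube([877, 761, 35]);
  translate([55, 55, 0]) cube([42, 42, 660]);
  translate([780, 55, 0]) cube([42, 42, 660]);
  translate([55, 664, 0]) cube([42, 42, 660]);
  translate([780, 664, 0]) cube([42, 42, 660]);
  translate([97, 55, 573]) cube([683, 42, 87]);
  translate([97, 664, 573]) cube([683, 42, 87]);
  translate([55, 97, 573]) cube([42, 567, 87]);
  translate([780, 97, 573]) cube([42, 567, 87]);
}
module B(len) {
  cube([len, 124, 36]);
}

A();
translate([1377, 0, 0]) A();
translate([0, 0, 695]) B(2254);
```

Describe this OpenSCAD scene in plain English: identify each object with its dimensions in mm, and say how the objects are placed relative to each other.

A is a table: top 877 mm (x) × 761 mm (y), 35 mm thick, upper face at z = 695 mm, on four 42×42 mm square legs, each inset 55 mm from the nearest pair of top edges, running from z = 0 to the bottom of the top. Four apron rails, 42 mm thick and 87 mm tall, run between adjacent legs with their top edges flush with the underside of the top and their outer faces flush with the legs' outer faces.

B is a rectangular beam 2254 mm long (x), 124 mm deep (y), 36 mm thick (z).

The beam spans the tops of two tables placed 500 mm apart, resting at z = 695 mm.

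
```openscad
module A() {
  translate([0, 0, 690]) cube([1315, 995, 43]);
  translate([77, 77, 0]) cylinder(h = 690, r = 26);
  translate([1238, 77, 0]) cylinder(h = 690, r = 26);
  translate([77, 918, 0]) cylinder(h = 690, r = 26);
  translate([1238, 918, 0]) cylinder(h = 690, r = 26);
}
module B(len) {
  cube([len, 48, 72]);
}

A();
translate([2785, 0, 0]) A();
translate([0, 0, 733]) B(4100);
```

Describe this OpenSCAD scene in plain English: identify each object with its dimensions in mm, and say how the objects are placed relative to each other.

A is a table with a 1315×995 mm rectangular top, 43 mm thick, top surface at z = 733 mm, supported by four round legs of 52 mm diameter, each leg's bounding box inset 51 mm from the nearest pair of top edges, running from the floor.

B is a rectangular beam 4100 mm long (x), 48 mm deep (y), 72 mm thick (z).

The beam spans the tops of two tables placed 1470 mm apart, resting at z = 733 mm.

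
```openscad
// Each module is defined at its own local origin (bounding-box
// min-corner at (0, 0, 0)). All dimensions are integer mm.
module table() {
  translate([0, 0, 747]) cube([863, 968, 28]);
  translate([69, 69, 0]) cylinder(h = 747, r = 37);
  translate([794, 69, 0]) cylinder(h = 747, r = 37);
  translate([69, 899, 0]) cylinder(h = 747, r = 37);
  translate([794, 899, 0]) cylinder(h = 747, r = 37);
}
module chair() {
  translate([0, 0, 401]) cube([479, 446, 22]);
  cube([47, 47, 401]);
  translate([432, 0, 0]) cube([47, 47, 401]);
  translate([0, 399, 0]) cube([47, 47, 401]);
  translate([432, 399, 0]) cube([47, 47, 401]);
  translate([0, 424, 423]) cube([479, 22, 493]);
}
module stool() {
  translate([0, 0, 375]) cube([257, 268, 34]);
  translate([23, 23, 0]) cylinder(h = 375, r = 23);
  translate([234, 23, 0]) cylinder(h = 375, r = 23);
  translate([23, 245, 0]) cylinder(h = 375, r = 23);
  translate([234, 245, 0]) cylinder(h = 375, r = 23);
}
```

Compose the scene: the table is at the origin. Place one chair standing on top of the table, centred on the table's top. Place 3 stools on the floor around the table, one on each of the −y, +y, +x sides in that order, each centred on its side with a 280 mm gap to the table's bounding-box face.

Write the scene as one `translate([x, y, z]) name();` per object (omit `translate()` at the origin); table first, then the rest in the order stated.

table();
translate([192, 261, 775]) chair();
translate([303, -548, 0]) stool();
translate([303, 1248, 0]) stool();
translate([1143, 350, 0]) stool();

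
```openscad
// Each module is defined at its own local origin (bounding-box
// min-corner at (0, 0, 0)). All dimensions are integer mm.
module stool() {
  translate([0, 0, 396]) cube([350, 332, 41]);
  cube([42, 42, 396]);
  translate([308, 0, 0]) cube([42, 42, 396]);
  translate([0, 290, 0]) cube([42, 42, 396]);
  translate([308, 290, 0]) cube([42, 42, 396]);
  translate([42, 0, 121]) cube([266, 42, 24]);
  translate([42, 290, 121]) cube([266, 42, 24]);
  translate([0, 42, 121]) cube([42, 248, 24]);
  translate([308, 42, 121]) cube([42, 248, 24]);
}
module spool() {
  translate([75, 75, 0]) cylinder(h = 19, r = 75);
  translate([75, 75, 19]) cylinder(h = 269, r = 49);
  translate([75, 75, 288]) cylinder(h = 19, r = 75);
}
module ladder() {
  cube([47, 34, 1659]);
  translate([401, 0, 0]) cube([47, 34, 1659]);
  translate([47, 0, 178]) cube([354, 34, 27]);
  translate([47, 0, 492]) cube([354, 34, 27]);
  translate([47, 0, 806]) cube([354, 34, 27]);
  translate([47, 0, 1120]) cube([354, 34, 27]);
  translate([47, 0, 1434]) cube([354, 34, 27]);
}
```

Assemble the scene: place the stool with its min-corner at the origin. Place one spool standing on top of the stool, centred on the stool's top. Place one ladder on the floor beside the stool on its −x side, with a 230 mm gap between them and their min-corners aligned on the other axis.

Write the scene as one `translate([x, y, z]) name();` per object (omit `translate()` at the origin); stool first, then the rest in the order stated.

stool();
translate([100, 91, 437]) spool();
translate([-678, 0, 0]) ladder();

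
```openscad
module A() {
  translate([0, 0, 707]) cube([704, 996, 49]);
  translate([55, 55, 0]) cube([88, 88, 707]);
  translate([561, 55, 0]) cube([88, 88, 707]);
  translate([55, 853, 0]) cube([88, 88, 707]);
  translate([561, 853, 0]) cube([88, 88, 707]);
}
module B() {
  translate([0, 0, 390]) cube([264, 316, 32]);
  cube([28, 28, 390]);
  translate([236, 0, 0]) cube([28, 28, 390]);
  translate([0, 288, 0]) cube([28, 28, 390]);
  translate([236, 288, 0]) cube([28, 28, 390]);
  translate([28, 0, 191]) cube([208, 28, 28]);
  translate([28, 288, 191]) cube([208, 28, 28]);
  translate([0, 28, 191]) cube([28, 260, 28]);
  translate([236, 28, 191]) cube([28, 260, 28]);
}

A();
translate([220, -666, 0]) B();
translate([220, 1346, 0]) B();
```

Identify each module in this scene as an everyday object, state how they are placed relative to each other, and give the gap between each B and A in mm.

A is a table. B is a stool. Two stools sit around the table at the −y, +y sides. The gap between each stool and the table is 350 mm.

Each stool's nearest face is 350 mm from the table's bounding box.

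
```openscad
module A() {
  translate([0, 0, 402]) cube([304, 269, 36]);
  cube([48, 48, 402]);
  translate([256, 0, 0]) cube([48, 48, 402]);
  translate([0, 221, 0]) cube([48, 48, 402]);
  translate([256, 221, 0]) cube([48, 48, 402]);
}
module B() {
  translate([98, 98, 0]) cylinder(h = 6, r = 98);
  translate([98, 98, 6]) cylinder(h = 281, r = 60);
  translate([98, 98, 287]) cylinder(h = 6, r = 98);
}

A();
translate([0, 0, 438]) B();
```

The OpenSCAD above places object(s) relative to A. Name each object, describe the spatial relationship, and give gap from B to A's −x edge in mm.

A is a stool. B is a spool. The spool is on top of the stool. The gap from the spool to the stool's −x edge is 0 mm.

The spool's min-x is at 0; the stool's min-x is 0; gap = 0 mm.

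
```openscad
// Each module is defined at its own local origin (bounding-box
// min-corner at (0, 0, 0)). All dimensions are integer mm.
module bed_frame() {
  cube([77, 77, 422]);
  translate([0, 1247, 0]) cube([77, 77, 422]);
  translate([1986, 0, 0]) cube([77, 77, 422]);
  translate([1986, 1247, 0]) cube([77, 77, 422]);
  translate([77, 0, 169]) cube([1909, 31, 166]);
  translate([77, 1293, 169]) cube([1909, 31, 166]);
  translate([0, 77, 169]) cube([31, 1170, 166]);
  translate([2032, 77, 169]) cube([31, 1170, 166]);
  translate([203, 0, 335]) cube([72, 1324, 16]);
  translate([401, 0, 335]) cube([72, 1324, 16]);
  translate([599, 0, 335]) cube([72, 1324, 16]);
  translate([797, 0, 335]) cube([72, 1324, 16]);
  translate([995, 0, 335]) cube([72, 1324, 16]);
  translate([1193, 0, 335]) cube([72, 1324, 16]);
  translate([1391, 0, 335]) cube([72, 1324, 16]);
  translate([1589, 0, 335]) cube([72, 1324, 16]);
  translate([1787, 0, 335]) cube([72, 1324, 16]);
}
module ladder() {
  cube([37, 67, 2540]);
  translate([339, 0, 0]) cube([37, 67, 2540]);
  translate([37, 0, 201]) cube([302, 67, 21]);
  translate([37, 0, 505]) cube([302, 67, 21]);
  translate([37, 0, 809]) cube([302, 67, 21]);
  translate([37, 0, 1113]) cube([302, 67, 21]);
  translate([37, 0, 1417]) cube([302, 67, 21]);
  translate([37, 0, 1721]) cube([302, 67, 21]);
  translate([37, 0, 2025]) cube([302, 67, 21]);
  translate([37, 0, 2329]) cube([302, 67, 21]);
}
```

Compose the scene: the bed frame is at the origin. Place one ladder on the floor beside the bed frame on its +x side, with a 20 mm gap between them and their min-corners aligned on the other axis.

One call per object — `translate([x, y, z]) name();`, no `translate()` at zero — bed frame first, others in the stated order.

bed_frame();
translate([2083, 0, 0]) ladder();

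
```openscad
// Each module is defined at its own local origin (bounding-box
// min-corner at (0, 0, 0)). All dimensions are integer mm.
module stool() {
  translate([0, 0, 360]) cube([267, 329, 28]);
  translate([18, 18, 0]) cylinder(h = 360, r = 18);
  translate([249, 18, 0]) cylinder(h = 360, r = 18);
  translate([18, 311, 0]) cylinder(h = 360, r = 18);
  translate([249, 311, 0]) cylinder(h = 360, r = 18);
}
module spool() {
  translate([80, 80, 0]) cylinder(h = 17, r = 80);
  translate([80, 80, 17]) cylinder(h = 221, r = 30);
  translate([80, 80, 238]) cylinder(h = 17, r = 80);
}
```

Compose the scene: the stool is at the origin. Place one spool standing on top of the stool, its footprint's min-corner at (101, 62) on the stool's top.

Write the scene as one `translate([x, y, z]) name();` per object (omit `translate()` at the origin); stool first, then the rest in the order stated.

stool();
translate([101, 62, 388]) spool();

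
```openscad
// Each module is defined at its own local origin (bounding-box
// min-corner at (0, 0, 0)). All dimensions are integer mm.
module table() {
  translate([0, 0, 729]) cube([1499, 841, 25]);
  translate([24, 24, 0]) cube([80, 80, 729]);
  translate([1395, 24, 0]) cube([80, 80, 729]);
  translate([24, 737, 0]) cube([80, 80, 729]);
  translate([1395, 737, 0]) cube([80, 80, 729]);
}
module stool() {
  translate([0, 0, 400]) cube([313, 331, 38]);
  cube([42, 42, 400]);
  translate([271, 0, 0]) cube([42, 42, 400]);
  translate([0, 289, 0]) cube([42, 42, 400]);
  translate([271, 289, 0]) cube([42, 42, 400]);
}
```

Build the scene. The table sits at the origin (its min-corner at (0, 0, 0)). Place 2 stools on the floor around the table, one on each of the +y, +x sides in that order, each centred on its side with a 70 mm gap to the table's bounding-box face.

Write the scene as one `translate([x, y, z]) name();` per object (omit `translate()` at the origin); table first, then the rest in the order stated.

table();
translate([593, 911, 0]) stool();
translate([1569, 255, 0]) stool();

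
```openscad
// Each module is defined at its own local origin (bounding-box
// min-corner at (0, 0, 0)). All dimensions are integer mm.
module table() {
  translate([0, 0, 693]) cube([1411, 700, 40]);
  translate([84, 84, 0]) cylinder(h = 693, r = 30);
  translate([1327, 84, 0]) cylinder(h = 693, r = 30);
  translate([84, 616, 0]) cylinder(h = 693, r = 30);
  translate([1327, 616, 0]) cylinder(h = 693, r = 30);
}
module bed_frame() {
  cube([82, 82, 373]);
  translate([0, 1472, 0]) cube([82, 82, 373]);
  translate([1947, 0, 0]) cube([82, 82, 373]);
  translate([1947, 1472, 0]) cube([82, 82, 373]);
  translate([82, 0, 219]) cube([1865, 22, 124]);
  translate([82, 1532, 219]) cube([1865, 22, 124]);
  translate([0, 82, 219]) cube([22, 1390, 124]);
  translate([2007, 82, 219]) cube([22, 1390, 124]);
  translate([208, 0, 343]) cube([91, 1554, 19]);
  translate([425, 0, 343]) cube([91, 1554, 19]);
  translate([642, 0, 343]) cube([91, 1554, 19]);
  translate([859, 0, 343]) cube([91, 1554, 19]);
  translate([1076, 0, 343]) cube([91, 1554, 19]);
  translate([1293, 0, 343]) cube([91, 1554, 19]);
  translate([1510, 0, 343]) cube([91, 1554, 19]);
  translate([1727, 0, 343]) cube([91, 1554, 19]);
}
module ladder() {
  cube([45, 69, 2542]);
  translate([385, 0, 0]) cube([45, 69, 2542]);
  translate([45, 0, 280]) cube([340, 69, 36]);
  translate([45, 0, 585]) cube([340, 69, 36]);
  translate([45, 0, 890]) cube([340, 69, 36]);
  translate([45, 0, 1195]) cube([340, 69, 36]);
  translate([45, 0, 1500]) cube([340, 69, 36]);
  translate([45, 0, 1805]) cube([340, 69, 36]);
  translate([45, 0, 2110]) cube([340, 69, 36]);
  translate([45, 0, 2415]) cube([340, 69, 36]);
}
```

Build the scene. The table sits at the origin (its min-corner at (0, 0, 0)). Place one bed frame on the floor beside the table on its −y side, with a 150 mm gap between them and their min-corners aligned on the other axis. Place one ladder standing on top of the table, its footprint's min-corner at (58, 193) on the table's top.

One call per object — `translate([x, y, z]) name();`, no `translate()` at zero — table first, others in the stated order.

table();
translate([0, -1704, 0]) bed_frame();
translate([58, 193, 733]) ladder();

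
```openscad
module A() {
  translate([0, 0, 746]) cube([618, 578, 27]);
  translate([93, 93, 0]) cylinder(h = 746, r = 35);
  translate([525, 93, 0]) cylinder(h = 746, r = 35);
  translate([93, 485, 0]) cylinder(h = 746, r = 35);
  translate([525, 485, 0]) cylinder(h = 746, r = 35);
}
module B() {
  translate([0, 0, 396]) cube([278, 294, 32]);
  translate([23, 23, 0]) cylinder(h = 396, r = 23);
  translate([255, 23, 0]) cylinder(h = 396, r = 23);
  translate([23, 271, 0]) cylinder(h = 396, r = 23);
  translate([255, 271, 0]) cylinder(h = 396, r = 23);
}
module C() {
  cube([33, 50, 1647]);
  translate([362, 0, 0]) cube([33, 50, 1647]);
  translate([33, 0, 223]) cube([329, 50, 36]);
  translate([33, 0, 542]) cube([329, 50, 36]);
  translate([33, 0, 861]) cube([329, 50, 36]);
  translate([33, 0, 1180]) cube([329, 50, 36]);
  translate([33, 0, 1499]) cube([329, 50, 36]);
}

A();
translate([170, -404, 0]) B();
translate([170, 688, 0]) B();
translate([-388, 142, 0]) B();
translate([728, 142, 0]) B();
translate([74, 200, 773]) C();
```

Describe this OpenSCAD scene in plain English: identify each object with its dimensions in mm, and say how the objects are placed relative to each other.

A is a rectangular dining table. The top is 618×578×27 mm with its upper surface at z = 773 mm. It stands on four round legs of 70 mm diameter, each leg's bounding box inset 58 mm from the nearest pair of top edges, running from the floor to the underside of the top.

B is a four-legged stool. The seat is a 278×294×32 mm slab whose top surface is at z = 428 mm; four round legs, each 46 mm in diameter, run from the floor (z = 0) to the underside of the seat, each leg's axis is inset half a diameter from the nearest pair of seat edges (so the leg's bounding box is flush with the corner).

C is a wooden ladder with two side rails of 33×50 mm section and 1647 mm height, set 395 mm apart overall. Between them run 5 rectangular rungs (50 mm deep, 36 mm thick), front faces flush with the rails' −y face. The bottom of the first rung is 223 mm above the floor and each subsequent rung is 319 mm higher than the one below.

Four stools sit around the table at the −y, +y, −x, +x sides. The ladder is on top of the table.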